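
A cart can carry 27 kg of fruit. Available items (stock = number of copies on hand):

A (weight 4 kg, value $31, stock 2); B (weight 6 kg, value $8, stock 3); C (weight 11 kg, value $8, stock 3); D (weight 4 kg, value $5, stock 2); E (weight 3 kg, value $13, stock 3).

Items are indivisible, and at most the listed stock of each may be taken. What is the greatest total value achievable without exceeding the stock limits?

Best selections within weight 27 and stock limits:
- 2×A + 1×B + 1×D + 3×E: weight 27, value 114
- 2×A + 2×D + 3×E: weight 25, value 111
Best: $114.

$114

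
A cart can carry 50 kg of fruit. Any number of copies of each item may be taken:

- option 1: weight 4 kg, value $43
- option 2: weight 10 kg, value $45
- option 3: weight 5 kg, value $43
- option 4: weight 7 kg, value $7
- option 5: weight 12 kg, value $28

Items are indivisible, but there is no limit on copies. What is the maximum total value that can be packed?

$516

Best value-per-unit is option 1 at 43/4, and filling with it alone uses weight 12×4=48. No mix of the others beats 12×43 = 516.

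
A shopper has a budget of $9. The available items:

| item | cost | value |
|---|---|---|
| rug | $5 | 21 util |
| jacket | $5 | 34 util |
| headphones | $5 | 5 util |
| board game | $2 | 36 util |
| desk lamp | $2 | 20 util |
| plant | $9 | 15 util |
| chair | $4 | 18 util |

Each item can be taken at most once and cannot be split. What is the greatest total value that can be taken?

90 util

Check high-value combinations within $9:
- jacket+board game+desk lamp: cost 5+2+2=9, value 34+36+20=90
- rug+board game+desk lamp: cost 5+2+2=9, value 21+36+20=77
- board game+desk lamp+chair: cost 2+2+4=8, value 36+20+18=74
- jacket+board game: cost 5+2=7, value 34+36=70
- headphones+board game+desk lamp: cost 5+2+2=9, value 5+36+20=61
Best: 90 util.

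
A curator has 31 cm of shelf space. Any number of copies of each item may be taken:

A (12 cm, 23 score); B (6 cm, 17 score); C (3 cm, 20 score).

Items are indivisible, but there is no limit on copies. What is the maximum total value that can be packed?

Best value-per-unit is C at 20/3, and filling with it alone uses length 10×3=30. No mix of the others beats 10×20 = 200.

200 score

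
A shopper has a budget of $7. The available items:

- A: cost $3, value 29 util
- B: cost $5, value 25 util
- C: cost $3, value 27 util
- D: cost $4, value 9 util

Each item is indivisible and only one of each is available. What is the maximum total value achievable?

56 util

Check high-value combinations within $7:
- A+C: cost 3+3=6, value 29+27=56
- A+D: cost 3+4=7, value 29+9=38
- C+D: cost 3+4=7, value 27+9=36
- A: cost 3, value 29
- C: cost 3, value 27
Best: 56 util.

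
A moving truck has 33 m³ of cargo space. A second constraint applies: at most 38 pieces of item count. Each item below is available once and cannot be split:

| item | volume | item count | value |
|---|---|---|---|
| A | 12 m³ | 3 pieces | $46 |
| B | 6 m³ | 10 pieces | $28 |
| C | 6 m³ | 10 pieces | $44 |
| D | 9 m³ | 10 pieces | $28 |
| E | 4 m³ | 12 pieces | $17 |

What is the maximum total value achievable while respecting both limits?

$146

Feasible sets respecting both limits:
- A+B+C+D: volume 33, item count 33, value 146
- A+B+C+E: volume 28, item count 35, value 135
- A+C+D+E: volume 31, item count 35, value 135
- A+B+D+E: volume 31, item count 35, value 119
Best: $146.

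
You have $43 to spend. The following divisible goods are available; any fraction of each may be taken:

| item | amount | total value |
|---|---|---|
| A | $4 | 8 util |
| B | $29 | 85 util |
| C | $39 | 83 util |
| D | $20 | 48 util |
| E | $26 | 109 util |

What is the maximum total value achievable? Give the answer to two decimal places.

Take in order of value per unit:
- E (109/26 per unit): all 26 → value 109, running total 109.00
- B (85/29 per unit): 17 of 29 → value 17×85/29 = 49.8276, running total 158.83
Total 158.83.

158.83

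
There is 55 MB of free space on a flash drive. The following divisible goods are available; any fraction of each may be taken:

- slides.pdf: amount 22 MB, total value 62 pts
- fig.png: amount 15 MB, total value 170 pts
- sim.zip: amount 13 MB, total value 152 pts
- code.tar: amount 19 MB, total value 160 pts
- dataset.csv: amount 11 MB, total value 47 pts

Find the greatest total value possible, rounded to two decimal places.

516.18

Take in order of value per unit:
- sim.zip (152/13 per unit): all 13 → value 152, running total 152.00
- fig.png (170/15 per unit): all 15 → value 170, running total 322.00
- code.tar (160/19 per unit): all 19 → value 160, running total 482.00
- dataset.csv (47/11 per unit): 8 of 11 → value 8×47/11 = 34.1818, running total 516.18
Total 516.18.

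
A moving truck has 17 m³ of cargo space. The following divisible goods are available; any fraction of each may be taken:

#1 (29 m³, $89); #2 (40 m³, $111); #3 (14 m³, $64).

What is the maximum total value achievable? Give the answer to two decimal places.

73.21

Take in order of value per unit:
- #3 (64/14 per unit): all 14 → value 64, running total 64.00
- #1 (89/29 per unit): 3 of 29 → value 3×89/29 = 9.2069, running total 73.21
Total 73.21.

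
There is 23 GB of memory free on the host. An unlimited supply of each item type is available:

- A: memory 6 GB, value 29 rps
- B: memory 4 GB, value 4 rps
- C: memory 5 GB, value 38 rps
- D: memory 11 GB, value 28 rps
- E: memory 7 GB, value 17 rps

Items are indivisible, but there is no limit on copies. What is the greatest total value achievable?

152 rps

Best value-per-unit is C at 38/5, and filling with it alone uses memory 4×5=20. No mix of the others beats 4×38 = 152.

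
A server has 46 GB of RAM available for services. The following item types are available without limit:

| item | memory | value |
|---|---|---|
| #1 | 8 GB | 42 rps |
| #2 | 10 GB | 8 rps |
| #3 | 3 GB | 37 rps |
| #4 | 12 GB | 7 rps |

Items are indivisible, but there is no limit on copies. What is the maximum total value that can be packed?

555 rps

Best value-per-unit is #3 at 37/3, and filling with it alone uses memory 15×3=45. No mix of the others beats 15×37 = 555.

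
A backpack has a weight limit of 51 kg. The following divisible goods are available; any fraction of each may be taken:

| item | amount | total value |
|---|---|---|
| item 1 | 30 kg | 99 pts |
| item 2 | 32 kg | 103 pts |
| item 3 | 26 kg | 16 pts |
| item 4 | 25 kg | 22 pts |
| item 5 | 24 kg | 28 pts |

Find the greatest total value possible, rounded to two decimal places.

166.59

Take in order of value per unit:
- item 1 (99/30 per unit): all 30 → value 99, running total 99.00
- item 2 (103/32 per unit): 21 of 32 → value 21×103/32 = 67.5938, running total 166.59
Total 166.59.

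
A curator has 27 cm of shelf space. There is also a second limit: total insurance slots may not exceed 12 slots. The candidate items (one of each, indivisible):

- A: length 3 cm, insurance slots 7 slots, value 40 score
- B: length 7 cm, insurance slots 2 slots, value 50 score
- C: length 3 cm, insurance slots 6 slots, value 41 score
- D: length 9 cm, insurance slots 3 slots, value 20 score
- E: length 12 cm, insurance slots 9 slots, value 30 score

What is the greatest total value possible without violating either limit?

Feasible sets respecting both limits:
- B+C+D: length 19, insurance slots 11, value 111
- A+B+D: length 19, insurance slots 12, value 110
- B+C: length 10, insurance slots 8, value 91
- A+B: length 10, insurance slots 9, value 90
Best: 111 score.

111 score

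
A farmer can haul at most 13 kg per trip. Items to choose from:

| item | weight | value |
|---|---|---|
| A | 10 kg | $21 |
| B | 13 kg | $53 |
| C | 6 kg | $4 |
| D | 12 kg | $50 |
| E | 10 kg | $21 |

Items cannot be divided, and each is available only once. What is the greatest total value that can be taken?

$53

Check high-value combinations within 13 kg:
- B: weight 13, value 53
- D: weight 12, value 50
- A: weight 10, value 21
- E: weight 10, value 21
- C: weight 6, value 4
Best: $53.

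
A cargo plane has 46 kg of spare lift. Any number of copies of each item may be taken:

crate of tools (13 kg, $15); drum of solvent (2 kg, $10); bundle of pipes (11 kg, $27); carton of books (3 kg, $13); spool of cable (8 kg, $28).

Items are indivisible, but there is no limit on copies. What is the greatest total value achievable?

$230

Best value-per-unit is drum of solvent at 10/2, and filling with it alone uses weight 23×2=46. No mix of the others beats 23×10 = 230.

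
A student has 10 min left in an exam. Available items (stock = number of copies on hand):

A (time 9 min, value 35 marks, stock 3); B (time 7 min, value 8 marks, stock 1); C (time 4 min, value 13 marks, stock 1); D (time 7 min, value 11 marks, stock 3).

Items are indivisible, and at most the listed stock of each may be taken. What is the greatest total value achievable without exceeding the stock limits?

35 marks

Best selections within time 10 and stock limits:
- 1×A: time 9, value 35
- 1×C: time 4, value 13
- 1×D: time 7, value 11
Best: 35 marks.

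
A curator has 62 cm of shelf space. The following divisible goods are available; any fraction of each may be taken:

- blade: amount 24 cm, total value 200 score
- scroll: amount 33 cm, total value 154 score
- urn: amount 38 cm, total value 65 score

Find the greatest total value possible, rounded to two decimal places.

Take in order of value per unit:
- blade (200/24 per unit): all 24 → value 200, running total 200.00
- scroll (154/33 per unit): all 33 → value 154, running total 354.00
- urn (65/38 per unit): 5 of 38 → value 5×65/38 = 8.5526, running total 362.55
Total 362.55.

362.55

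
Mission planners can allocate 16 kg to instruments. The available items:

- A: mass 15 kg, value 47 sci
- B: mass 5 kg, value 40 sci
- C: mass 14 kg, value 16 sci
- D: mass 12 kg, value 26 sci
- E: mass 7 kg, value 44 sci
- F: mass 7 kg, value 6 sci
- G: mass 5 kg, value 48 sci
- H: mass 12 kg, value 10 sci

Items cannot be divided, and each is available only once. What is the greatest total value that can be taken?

92 sci

Check high-value combinations within 16 kg:
- E+G: mass 7+5=12, value 44+48=92
- B+G: mass 5+5=10, value 40+48=88
- B+E: mass 5+7=12, value 40+44=84
- F+G: mass 7+5=12, value 6+48=54
- E+F: mass 7+7=14, value 44+6=50
Best: 92 sci.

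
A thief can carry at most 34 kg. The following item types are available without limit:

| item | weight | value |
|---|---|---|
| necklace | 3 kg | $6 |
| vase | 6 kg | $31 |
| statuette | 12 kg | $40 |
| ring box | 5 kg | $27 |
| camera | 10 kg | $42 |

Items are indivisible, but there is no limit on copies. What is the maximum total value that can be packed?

$178

Best value-per-unit is ring box at 27/5; filling with it alone gives 6×27 = 162.
Optimal mix: 4×vase + 2×ring box → weight 34, value 178.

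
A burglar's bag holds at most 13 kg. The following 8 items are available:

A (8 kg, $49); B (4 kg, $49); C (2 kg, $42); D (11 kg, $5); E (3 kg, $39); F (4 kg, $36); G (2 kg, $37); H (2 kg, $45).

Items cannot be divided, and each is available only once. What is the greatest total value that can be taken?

$212

Check high-value combinations within 13 kg:
- B+C+E+G+H: weight 4+2+3+2+2=13, value 49+42+39+37+45=212
- C+E+F+G+H: weight 2+3+4+2+2=13, value 42+39+36+37+45=199
- B+C+E+H: weight 4+2+3+2=11, value 49+42+39+45=175
- B+C+G+H: weight 4+2+2+2=10, value 49+42+37+45=173
Best: $212.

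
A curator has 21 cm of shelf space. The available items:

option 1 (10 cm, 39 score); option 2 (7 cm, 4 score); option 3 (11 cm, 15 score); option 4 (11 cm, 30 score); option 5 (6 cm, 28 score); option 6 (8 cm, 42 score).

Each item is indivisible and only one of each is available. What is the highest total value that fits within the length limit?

81 score

Check high-value combinations within 21 cm:
- option 1+option 6: length 10+8=18, value 39+42=81
- option 2+option 5+option 6: length 7+6+8=21, value 4+28+42=74
- option 4+option 6: length 11+8=19, value 30+42=72
- option 5+option 6: length 6+8=14, value 28+42=70
- option 1+option 4: length 10+11=21, value 39+30=69
Best: 81 score.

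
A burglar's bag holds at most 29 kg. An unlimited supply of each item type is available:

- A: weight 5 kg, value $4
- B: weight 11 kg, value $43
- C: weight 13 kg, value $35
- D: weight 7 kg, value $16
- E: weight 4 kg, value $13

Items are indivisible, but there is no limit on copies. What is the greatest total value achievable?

Best value-per-unit is B at 43/11; filling with it alone gives 2×43 = 86.
Optimal mix: 2×B + 1×D → weight 29, value 102.

$102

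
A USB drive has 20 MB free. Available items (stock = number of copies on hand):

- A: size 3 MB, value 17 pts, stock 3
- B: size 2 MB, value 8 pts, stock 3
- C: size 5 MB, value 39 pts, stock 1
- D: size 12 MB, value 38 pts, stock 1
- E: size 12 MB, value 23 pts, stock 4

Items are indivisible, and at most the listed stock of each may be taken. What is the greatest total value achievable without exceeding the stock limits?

114 pts

Best selections within size 20 and stock limits:
- 3×A + 3×B + 1×C: size 20, value 114
- 3×A + 2×B + 1×C: size 18, value 106
Best: 114 pts.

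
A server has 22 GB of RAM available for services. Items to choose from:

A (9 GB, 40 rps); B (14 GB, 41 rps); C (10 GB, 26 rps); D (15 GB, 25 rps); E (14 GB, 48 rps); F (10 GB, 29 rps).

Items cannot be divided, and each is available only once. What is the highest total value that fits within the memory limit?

69 rps

Check high-value combinations within 22 GB:
- A+F: memory 9+10=19, value 40+29=69
- A+C: memory 9+10=19, value 40+26=66
- C+F: memory 10+10=20, value 26+29=55
Best: 69 rps.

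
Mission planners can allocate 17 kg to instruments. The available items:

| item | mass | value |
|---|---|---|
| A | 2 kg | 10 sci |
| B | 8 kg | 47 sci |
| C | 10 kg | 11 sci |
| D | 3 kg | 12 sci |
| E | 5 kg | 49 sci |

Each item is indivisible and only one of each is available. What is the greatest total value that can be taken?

Check high-value combinations within 17 kg:
- B+D+E: mass 8+3+5=16, value 47+12+49=108
- A+B+E: mass 2+8+5=15, value 10+47+49=106
- B+E: mass 8+5=13, value 47+49=96
- A+D+E: mass 2+3+5=10, value 10+12+49=71
Best: 108 sci.

108 sci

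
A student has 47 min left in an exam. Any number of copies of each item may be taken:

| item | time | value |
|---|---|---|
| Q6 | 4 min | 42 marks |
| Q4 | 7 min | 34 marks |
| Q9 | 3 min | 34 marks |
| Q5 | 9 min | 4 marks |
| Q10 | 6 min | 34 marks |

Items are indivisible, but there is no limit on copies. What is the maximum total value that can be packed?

526 marks

Best value-per-unit is Q9 at 34/3; filling with it alone gives 15×34 = 510.
Optimal mix: 2×Q6 + 13×Q9 → time 47, value 526.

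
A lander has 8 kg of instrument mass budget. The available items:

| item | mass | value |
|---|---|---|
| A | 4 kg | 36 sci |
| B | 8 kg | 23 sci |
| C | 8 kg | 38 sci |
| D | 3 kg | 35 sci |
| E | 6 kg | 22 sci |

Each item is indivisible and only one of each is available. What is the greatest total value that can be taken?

Check high-value combinations within 8 kg:
- A+D: mass 4+3=7, value 36+35=71
- C: mass 8, value 38
- A: mass 4, value 36
- D: mass 3, value 35
Best: 71 sci.

71 sci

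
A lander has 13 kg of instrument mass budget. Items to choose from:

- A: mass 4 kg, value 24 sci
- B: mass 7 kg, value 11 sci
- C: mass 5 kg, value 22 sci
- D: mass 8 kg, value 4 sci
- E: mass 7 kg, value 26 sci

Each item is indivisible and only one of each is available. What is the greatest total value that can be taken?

50 sci

Check high-value combinations within 13 kg:
- A+E: mass 4+7=11, value 24+26=50
- C+E: mass 5+7=12, value 22+26=48
- A+C: mass 4+5=9, value 24+22=46
Best: 50 sci.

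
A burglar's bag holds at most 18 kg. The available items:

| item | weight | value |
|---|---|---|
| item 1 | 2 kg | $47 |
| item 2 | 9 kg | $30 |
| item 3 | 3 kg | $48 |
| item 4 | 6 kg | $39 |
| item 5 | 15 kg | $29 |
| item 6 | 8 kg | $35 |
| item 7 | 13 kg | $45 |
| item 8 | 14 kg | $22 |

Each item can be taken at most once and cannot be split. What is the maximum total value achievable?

Check high-value combinations within 18 kg:
- item 1+item 3+item 7: weight 2+3+13=18, value 47+48+45=140
- item 1+item 3+item 4: weight 2+3+6=11, value 47+48+39=134
- item 1+item 3+item 6: weight 2+3+8=13, value 47+48+35=130
Best: $140.

$140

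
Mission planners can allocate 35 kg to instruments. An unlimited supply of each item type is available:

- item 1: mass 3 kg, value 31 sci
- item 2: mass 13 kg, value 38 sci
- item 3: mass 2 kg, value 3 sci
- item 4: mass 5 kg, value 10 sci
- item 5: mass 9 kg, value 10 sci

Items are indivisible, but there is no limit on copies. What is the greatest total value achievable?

Best value-per-unit is item 1 at 31/3; filling with it alone gives 11×31 = 341.
Optimal mix: 11×item 1 + 1×item 3 → mass 35, value 344.

344 sci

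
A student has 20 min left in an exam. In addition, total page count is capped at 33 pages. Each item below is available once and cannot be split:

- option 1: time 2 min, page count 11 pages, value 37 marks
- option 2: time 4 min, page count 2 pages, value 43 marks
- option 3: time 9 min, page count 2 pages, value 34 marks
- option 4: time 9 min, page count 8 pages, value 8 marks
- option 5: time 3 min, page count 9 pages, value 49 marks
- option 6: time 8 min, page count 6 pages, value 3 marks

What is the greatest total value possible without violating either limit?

Feasible sets respecting both limits:
- option 1+option 2+option 3+option 5: time 18, page count 24, value 163
- option 1+option 2+option 4+option 5: time 18, page count 30, value 137
- option 1+option 2+option 5+option 6: time 17, page count 28, value 132
- option 1+option 2+option 5: time 9, page count 22, value 129
Best: 163 marks.

163 marks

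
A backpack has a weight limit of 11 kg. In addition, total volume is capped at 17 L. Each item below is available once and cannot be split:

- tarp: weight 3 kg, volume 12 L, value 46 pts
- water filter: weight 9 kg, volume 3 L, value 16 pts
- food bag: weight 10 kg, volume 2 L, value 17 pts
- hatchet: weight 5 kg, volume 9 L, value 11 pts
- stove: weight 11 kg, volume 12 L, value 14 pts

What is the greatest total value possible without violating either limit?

46 pts

Feasible sets respecting both limits:
- tarp: weight 3, volume 12, value 46
- food bag: weight 10, volume 2, value 17
- water filter: weight 9, volume 3, value 16
- stove: weight 11, volume 12, value 14
Best: 46 pts.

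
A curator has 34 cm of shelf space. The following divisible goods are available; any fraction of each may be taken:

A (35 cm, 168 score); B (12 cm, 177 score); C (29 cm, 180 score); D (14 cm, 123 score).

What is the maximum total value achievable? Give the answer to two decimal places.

Take in order of value per unit:
- B (177/12 per unit): all 12 → value 177, running total 177.00
- D (123/14 per unit): all 14 → value 123, running total 300.00
- C (180/29 per unit): 8 of 29 → value 8×180/29 = 49.6552, running total 349.66
Total 349.66.

349.66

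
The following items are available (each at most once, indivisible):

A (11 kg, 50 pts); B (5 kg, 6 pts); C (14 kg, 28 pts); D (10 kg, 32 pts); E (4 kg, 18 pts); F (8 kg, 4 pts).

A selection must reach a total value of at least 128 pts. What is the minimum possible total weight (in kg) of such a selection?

39

Subsets with value ≥ 128, sorted by total weight:
- A+C+D+E: weight 39, value 128
- A+B+C+D+E: weight 44, value 134
- A+C+D+E+F: weight 47, value 132
Minimum weight: 39 kg.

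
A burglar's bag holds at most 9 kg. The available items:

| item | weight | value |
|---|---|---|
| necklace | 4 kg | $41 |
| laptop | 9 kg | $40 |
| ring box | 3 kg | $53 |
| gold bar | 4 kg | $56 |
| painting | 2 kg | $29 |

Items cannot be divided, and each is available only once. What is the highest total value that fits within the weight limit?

$138

Check high-value combinations within 9 kg:
- ring box+gold bar+painting: weight 3+4+2=9, value 53+56+29=138
- necklace+ring box+painting: weight 4+3+2=9, value 41+53+29=123
- ring box+gold bar: weight 3+4=7, value 53+56=109
- necklace+gold bar: weight 4+4=8, value 41+56=97
- necklace+ring box: weight 4+3=7, value 41+53=94
Best: $138.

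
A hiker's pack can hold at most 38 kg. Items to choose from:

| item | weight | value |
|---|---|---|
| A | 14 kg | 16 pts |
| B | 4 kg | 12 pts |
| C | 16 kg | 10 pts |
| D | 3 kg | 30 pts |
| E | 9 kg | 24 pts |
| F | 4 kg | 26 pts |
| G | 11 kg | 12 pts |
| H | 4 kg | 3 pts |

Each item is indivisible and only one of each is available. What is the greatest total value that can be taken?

111 pts

Check high-value combinations within 38 kg:
- A+B+D+E+F+H: weight 14+4+3+9+4+4=38, value 16+12+30+24+26+3=111
- A+B+D+E+F: weight 14+4+3+9+4=34, value 16+12+30+24+26=108
- B+D+E+F+G+H: weight 4+3+9+4+11+4=35, value 12+30+24+26+12+3=107
Best: 111 pts.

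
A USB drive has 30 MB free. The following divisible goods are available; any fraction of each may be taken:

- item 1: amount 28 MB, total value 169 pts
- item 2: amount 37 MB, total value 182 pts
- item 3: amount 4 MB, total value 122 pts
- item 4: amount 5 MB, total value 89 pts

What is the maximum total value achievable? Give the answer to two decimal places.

Take in order of value per unit:
- item 3 (122/4 per unit): all 4 → value 122, running total 122.00
- item 4 (89/5 per unit): all 5 → value 89, running total 211.00
- item 1 (169/28 per unit): 21 of 28 → value 21×169/28 = 126.7500, running total 337.75
Total 337.75.

337.75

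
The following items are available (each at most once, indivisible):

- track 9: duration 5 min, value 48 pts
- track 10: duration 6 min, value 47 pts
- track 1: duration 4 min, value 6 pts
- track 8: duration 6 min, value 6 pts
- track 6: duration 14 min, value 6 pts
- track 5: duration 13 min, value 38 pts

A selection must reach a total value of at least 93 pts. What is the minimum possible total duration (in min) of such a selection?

Subsets with value ≥ 93, sorted by total duration:
- track 9+track 10: duration 11, value 95
- track 9+track 10+track 1: duration 15, value 101
- track 9+track 10+track 8: duration 17, value 101
- track 9+track 10+track 1+track 8: duration 21, value 107
Minimum duration: 11 min.

11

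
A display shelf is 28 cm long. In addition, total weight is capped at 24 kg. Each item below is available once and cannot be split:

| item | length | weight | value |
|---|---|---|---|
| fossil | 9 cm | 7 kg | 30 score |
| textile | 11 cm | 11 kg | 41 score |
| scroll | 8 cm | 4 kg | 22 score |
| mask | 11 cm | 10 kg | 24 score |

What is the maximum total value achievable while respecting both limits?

Feasible sets respecting both limits:
- fossil+textile+scroll: length 28, weight 22, value 93
- fossil+scroll+mask: length 28, weight 21, value 76
- fossil+textile: length 20, weight 18, value 71
Best: 93 score.

93 score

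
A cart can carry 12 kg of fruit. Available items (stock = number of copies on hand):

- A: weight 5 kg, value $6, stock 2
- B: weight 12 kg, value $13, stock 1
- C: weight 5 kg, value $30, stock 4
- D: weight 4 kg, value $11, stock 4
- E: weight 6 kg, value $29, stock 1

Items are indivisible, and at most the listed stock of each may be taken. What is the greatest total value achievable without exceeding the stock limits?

Best selections within weight 12 and stock limits:
- 2×C: weight 10, value 60
- 1×C + 1×E: weight 11, value 59
- 1×C + 1×D: weight 9, value 41
- 1×D + 1×E: weight 10, value 40
Best: $60.

$60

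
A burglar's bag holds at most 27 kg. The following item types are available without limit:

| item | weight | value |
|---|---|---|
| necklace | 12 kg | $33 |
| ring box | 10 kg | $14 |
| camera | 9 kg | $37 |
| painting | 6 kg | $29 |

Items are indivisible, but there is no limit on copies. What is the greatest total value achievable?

Best value-per-unit is painting at 29/6; filling with it alone gives 4×29 = 116.
Optimal mix: 1×camera + 3×painting → weight 27, value 124.

$124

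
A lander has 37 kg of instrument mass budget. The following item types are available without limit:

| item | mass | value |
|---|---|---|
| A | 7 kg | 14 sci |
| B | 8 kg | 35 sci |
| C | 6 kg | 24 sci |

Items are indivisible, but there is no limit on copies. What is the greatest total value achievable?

153 sci

Best value-per-unit is B at 35/8; filling with it alone gives 4×35 = 140.
Optimal mix: 3×B + 2×C → mass 36, value 153.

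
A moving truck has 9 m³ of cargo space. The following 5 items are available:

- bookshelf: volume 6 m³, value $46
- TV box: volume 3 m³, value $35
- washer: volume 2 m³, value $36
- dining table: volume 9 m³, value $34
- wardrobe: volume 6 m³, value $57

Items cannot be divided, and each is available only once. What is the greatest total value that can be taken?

$93

Check high-value combinations within 9 m³:
- washer+wardrobe: volume 2+6=8, value 36+57=93
- TV box+wardrobe: volume 3+6=9, value 35+57=92
- bookshelf+washer: volume 6+2=8, value 46+36=82
- bookshelf+TV box: volume 6+3=9, value 46+35=81
Best: $93.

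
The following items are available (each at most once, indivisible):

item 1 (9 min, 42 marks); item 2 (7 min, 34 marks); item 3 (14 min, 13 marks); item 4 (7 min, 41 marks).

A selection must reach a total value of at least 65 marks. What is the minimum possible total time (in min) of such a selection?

Subsets with value ≥ 65, sorted by total time:
- item 2+item 4: time 14, value 75
- item 1+item 4: time 16, value 83
Minimum time: 14 min.

14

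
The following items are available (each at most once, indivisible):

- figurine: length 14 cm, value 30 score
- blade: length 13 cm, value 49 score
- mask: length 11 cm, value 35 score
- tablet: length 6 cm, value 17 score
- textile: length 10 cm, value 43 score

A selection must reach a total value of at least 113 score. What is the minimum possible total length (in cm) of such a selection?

Subsets with value ≥ 113, sorted by total length:
- blade+mask+textile: length 34, value 127
- figurine+blade+textile: length 37, value 122
- figurine+blade+mask: length 38, value 114
Minimum length: 34 cm.

34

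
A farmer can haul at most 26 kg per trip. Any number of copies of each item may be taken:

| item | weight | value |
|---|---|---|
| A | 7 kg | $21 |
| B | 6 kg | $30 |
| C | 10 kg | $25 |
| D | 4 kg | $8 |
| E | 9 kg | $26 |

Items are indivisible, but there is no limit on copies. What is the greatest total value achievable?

Best value-per-unit is B at 30/6, and filling with it alone uses weight 4×6=24. No mix of the others beats 4×30 = 120.

$120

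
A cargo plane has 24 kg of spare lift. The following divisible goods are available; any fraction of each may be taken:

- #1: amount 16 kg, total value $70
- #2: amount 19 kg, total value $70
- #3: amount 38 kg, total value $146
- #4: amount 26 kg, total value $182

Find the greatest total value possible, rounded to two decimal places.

Take in order of value per unit:
- #4 (182/26 per unit): 24 of 26 → value 24×182/26 = 168.0000, running total 168.00
Total 168.00.

168.00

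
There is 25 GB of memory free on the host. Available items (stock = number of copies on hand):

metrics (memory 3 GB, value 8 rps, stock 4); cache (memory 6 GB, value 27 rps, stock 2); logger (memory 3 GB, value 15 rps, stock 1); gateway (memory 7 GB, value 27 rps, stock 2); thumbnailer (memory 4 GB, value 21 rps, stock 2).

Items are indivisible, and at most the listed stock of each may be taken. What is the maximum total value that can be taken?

111 rps

Top feasible selections:
- 2×cache + 1×logger + 2×thumbnailer: memory 23, value 111
- 1×cache + 1×logger + 1×gateway + 2×thumbnailer: memory 24, value 111
- 1×logger + 2×gateway + 2×thumbnailer: memory 25, value 111
- 2×metrics + 2×cache + 1×logger + 1×thumbnailer: memory 25, value 106
Best: 111 rps.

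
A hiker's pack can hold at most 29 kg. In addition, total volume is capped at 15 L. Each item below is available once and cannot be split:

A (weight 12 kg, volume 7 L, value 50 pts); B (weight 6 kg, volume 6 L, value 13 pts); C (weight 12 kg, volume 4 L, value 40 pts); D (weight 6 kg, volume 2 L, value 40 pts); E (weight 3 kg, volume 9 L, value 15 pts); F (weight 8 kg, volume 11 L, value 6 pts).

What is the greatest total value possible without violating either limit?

103 pts

Feasible sets respecting both limits:
- A+B+D: weight 24, volume 15, value 103
- C+D+E: weight 21, volume 15, value 95
- B+C+D: weight 24, volume 12, value 93
- A+C: weight 24, volume 11, value 90
Best: 103 pts.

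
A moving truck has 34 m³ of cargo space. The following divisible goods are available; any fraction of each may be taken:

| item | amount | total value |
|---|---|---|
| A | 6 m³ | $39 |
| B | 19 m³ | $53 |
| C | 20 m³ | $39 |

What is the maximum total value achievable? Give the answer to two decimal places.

Take in order of value per unit:
- A (39/6 per unit): all 6 → value 39, running total 39.00
- B (53/19 per unit): all 19 → value 53, running total 92.00
- C (39/20 per unit): 9 of 20 → value 9×39/20 = 17.5500, running total 109.55
Total 109.55.

109.55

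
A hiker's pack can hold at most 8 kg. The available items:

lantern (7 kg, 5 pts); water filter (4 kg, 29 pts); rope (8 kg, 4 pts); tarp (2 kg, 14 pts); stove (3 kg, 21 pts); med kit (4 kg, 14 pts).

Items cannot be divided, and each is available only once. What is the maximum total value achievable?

50 pts

Check high-value combinations within 8 kg:
- water filter+stove: weight 4+3=7, value 29+21=50
- water filter+tarp: weight 4+2=6, value 29+14=43
- water filter+med kit: weight 4+4=8, value 29+14=43
Best: 50 pts.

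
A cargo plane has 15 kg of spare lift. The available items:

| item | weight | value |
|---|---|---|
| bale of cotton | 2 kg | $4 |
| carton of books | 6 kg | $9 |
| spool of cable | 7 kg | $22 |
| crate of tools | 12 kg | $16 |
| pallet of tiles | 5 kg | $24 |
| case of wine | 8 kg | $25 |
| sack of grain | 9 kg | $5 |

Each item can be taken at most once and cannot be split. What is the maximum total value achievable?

$53

Check high-value combinations within 15 kg:
- bale of cotton+pallet of tiles+case of wine: weight 2+5+8=15, value 4+24+25=53
- bale of cotton+spool of cable+pallet of tiles: weight 2+7+5=14, value 4+22+24=50
- pallet of tiles+case of wine: weight 5+8=13, value 24+25=49
- spool of cable+case of wine: weight 7+8=15, value 22+25=47
Best: $53.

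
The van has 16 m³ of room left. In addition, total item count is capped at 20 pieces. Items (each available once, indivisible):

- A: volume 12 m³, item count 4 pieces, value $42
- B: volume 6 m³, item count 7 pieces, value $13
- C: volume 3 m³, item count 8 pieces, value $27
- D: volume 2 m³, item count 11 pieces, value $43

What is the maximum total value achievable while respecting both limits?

$85

Feasible sets respecting both limits:
- A+D: volume 14, item count 15, value 85
- C+D: volume 5, item count 19, value 70
- A+C: volume 15, item count 12, value 69
Best: $85.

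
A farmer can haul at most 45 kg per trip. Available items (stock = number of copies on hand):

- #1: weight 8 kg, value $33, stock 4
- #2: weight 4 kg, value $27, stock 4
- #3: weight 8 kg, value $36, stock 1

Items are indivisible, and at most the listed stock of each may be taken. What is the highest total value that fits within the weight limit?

Top feasible selections:
- 3×#1 + 3×#2 + 1×#3: weight 44, value 216
- 4×#1 + 3×#2: weight 44, value 213
- 2×#1 + 4×#2 + 1×#3: weight 40, value 210
Best: $216.

$216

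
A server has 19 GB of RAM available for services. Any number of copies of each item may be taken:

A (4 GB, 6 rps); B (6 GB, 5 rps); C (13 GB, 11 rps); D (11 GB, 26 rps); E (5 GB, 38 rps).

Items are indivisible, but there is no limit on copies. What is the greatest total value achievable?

120 rps

Best value-per-unit is E at 38/5; filling with it alone gives 3×38 = 114.
Optimal mix: 1×A + 3×E → memory 19, value 120.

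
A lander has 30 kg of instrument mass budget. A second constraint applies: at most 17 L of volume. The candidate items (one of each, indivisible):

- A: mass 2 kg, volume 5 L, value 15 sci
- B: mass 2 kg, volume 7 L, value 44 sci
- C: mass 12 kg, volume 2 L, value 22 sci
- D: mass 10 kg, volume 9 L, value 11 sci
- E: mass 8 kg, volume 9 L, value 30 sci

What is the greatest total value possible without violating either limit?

Feasible sets respecting both limits:
- A+B+C: mass 16, volume 14, value 81
- B+E: mass 10, volume 16, value 74
- A+C+E: mass 22, volume 16, value 67
Best: 81 sci.

81 sci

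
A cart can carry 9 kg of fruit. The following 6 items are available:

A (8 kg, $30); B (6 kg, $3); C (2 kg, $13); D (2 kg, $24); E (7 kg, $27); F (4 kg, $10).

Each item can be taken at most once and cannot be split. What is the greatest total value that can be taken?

$51

Check high-value combinations within 9 kg:
- D+E: weight 2+7=9, value 24+27=51
- C+D+F: weight 2+2+4=8, value 13+24+10=47
- C+E: weight 2+7=9, value 13+27=40
Best: $51.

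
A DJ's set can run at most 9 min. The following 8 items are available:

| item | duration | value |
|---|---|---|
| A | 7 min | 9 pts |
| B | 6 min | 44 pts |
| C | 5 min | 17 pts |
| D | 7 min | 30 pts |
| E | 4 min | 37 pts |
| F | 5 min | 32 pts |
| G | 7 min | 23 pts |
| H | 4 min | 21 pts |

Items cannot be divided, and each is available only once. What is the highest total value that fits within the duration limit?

Check high-value combinations within 9 min:
- E+F: duration 4+5=9, value 37+32=69
- E+H: duration 4+4=8, value 37+21=58
- C+E: duration 5+4=9, value 17+37=54
- F+H: duration 5+4=9, value 32+21=53
Best: 69 pts.

69 pts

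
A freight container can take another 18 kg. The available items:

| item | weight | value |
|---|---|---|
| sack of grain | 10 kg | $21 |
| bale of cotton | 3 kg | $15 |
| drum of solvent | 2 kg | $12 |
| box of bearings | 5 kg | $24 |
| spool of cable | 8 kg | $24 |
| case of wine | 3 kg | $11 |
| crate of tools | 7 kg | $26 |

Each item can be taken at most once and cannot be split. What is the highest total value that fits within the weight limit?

$77

Check high-value combinations within 18 kg:
- bale of cotton+drum of solvent+box of bearings+crate of tools: weight 3+2+5+7=17, value 15+12+24+26=77
- bale of cotton+box of bearings+case of wine+crate of tools: weight 3+5+3+7=18, value 15+24+11+26=76
- bale of cotton+drum of solvent+box of bearings+spool of cable: weight 3+2+5+8=18, value 15+12+24+24=75
- drum of solvent+box of bearings+case of wine+crate of tools: weight 2+5+3+7=17, value 12+24+11+26=73
- drum of solvent+box of bearings+spool of cable+case of wine: weight 2+5+8+3=18, value 12+24+24+11=71
Best: $77.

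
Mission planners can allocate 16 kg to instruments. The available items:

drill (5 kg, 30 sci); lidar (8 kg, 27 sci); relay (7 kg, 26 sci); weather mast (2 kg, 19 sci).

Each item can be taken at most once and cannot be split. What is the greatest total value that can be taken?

76 sci

Check high-value combinations within 16 kg:
- drill+lidar+weather mast: mass 5+8+2=15, value 30+27+19=76
- drill+relay+weather mast: mass 5+7+2=14, value 30+26+19=75
- drill+lidar: mass 5+8=13, value 30+27=57
- drill+relay: mass 5+7=12, value 30+26=56
Best: 76 sci.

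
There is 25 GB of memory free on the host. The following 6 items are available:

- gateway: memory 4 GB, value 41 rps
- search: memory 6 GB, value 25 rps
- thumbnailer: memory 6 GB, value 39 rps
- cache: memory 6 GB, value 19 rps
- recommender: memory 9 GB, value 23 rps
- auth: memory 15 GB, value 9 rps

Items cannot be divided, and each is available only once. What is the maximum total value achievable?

Check high-value combinations within 25 GB:
- gateway+search+thumbnailer+recommender: memory 4+6+6+9=25, value 41+25+39+23=128
- gateway+search+thumbnailer+cache: memory 4+6+6+6=22, value 41+25+39+19=124
- gateway+thumbnailer+cache+recommender: memory 4+6+6+9=25, value 41+39+19+23=122
- gateway+search+cache+recommender: memory 4+6+6+9=25, value 41+25+19+23=108
- gateway+search+thumbnailer: memory 4+6+6=16, value 41+25+39=105
Best: 128 rps.

128 rps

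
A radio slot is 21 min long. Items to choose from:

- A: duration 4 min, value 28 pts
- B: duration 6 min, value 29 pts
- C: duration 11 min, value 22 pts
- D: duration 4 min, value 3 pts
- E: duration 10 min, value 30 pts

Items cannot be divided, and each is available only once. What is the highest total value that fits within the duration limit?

87 pts

Check high-value combinations within 21 min:
- A+B+E: duration 4+6+10=20, value 28+29+30=87
- A+B+C: duration 4+6+11=21, value 28+29+22=79
- B+D+E: duration 6+4+10=20, value 29+3+30=62
- A+D+E: duration 4+4+10=18, value 28+3+30=61
- A+B+D: duration 4+6+4=14, value 28+29+3=60
Best: 87 pts.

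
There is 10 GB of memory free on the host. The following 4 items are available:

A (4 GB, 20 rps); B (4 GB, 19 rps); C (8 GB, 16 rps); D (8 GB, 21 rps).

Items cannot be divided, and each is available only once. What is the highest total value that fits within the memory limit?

39 rps

Check high-value combinations within 10 GB:
- A+B: memory 4+4=8, value 20+19=39
- D: memory 8, value 21
- A: memory 4, value 20
Best: 39 rps.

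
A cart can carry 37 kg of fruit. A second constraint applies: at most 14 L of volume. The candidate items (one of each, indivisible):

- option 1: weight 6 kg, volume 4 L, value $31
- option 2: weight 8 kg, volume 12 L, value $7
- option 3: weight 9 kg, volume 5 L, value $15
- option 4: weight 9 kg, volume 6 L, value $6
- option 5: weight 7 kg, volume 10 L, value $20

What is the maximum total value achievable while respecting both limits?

$51

Feasible sets respecting both limits:
- option 1+option 5: weight 13, volume 14, value 51
- option 1+option 3: weight 15, volume 9, value 46
- option 1+option 4: weight 15, volume 10, value 37
Best: $51.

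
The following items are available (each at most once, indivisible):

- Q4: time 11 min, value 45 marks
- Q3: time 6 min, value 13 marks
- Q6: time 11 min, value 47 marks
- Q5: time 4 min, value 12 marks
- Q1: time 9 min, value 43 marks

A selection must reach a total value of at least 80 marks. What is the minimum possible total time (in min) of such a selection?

20

Subsets with value ≥ 80, sorted by total time:
- Q6+Q1: time 20, value 90
- Q4+Q1: time 20, value 88
- Q4+Q6: time 22, value 92
- Q6+Q5+Q1: time 24, value 102
Minimum time: 20 min.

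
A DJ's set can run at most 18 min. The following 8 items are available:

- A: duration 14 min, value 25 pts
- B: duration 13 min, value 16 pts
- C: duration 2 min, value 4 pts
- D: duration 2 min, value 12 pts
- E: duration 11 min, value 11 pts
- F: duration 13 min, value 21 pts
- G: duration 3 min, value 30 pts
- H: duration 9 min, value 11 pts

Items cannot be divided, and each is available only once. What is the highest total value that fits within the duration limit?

63 pts

Check high-value combinations within 18 min:
- D+F+G: duration 2+13+3=18, value 12+21+30=63
- B+D+G: duration 13+2+3=18, value 16+12+30=58
- C+D+G+H: duration 2+2+3+9=16, value 4+12+30+11=57
Best: 63 pts.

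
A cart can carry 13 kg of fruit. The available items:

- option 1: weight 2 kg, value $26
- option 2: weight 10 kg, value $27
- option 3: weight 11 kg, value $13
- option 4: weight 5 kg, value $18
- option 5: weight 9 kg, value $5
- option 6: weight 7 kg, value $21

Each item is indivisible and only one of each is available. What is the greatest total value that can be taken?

$53

Check high-value combinations within 13 kg:
- option 1+option 2: weight 2+10=12, value 26+27=53
- option 1+option 6: weight 2+7=9, value 26+21=47
- option 1+option 4: weight 2+5=7, value 26+18=44
- option 4+option 6: weight 5+7=12, value 18+21=39
- option 1+option 3: weight 2+11=13, value 26+13=39
Best: $53.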